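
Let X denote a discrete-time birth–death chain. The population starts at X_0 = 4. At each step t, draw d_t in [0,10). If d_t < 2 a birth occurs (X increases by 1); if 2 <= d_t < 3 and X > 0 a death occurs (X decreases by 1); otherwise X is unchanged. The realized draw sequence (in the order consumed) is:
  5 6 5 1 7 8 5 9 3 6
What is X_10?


t=0: X=4, d=5 → hold, X_1=4
t=1: X=4, d=6 → hold, X_2=4
t=2: X=4, d=5 → hold, X_3=4
t=3: X=4, d=1 → birth, X_4=5
t=4: X=5, d=7 → hold, X_5=5
t=5: X=5, d=8 → hold, X_6=5
t=6: X=5, d=5 → hold, X_7=5
t=7: X=5, d=9 → hold, X_8=5
t=8: X=5, d=3 → hold, X_9=5
t=9: X=5, d=6 → hold, X_10=5

5


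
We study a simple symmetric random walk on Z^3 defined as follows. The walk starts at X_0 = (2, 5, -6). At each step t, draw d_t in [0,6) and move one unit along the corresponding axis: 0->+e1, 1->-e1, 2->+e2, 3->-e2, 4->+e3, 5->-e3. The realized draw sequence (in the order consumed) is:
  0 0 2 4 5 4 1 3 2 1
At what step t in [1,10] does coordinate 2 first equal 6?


3

t=0: X=(2, 5, -6), d=0 → +e1, X_1=(3, 5, -6)
t=1: X=(3, 5, -6), d=0 → +e1, X_2=(4, 5, -6)
t=2: X=(4, 5, -6), d=2 → +e2, X_3=(4, 6, -6)
t=3: X=(4, 6, -6), d=4 → +e3, X_4=(4, 6, -5)
t=4: X=(4, 6, -5), d=5 → -e3, X_5=(4, 6, -6)
t=5: X=(4, 6, -6), d=4 → +e3, X_6=(4, 6, -5)
t=6: X=(4, 6, -5), d=1 → -e1, X_7=(3, 6, -5)
t=7: X=(3, 6, -5), d=3 → -e2, X_8=(3, 5, -5)
t=8: X=(3, 5, -5), d=2 → +e2, X_9=(3, 6, -5)
t=9: X=(3, 6, -5), d=1 → -e1, X_10=(2, 6, -5)


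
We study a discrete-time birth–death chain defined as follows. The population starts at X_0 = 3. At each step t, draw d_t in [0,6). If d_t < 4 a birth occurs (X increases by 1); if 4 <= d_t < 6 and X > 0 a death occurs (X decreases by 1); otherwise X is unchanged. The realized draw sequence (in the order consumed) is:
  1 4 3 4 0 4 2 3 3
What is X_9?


t=0: X=3, d=1 → birth, X_1=4
t=1: X=4, d=4 → death, X_2=3
t=2: X=3, d=3 → birth, X_3=4
t=3: X=4, d=4 → death, X_4=3
t=4: X=3, d=0 → birth, X_5=4
t=5: X=4, d=4 → death, X_6=3
t=6: X=3, d=2 → birth, X_7=4
t=7: X=4, d=3 → birth, X_8=5
t=8: X=5, d=3 → birth, X_9=6

6


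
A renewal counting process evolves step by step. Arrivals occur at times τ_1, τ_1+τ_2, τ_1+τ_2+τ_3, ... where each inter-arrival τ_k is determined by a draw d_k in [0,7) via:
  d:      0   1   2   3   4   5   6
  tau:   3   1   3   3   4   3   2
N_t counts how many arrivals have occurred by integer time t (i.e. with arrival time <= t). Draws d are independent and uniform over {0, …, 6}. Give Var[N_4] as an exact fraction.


Inter-arrival values over d=0..6: [3, 1, 3, 3, 4, 3, 2]
Each d has probability 1/7, so the pmf of τ is: f(1) = 1/7, f(2) = 1/7, f(3) = 4/7, f(4) = 1/7
Let p_n(j) = P(N_n = j), with p_0 = [1]. Condition on τ_1: p_n(0) = P(τ > n), and for j >= 1, p_n(j) = Σ_{k<=n} f(k)·p_{n−k}(j−1)
p_1 = [6/7, 1/7]  (j = 0..1)
p_2 = [5/7, 13/49, 1/49]  (j = 0..2)
p_3 = [1/7, 39/49, 20/343, 1/343]  (j = 0..3)
p_4 = [0, 37/49, 80/343, 27/2401, 1/2401]  (j = 0..4)
E[N_4] = Σ j·p_4(j) = 3018/2401;  E[N_4²] = Σ j²·p_4(j) = 88/49
Var[N_4] = 88/49 − (3018/2401)² = 1244788/5764801

1244788/5764801


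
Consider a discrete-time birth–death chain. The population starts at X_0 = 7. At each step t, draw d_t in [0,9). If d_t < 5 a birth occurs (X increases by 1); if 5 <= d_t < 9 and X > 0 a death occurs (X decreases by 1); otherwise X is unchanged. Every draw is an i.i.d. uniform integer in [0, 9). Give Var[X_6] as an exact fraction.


X can drop by at most 1 per step and X_0 = 7 > T = 6, so X_t >= 7 − t >= 1 > 0 for every t <= 6: the floor at 0 (the 'and X > 0' condition) never binds. Hence X_6 = X_0 + Σ_{t<6} Y_t with i.i.d. increments Y_t = y(d_t) ∈ {+1, −1, 0}.
Outcome values over d=0..8: [1, 1, 1, 1, 1, -1, -1, -1, -1]
Σy = 1, Σy² = 9, M = 9
μ = 1/9 = 1/9,  σ² = 9/9 − (1/9)² = 80/81
Independent increments: Var[X_6] = 6·σ² = 6·(80/81) = 160/27

160/27


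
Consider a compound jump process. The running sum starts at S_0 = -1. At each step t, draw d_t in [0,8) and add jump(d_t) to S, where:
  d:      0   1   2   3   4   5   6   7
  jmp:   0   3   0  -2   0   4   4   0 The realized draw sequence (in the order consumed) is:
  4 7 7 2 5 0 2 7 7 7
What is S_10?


t=0: S=-1, d=4, jump=0, S_1=-1
t=1: S=-1, d=7, jump=0, S_2=-1
t=2: S=-1, d=7, jump=0, S_3=-1
t=3: S=-1, d=2, jump=0, S_4=-1
t=4: S=-1, d=5, jump=4, S_5=3
t=5: S=3, d=0, jump=0, S_6=3
t=6: S=3, d=2, jump=0, S_7=3
t=7: S=3, d=7, jump=0, S_8=3
t=8: S=3, d=7, jump=0, S_9=3
t=9: S=3, d=7, jump=0, S_10=3

3


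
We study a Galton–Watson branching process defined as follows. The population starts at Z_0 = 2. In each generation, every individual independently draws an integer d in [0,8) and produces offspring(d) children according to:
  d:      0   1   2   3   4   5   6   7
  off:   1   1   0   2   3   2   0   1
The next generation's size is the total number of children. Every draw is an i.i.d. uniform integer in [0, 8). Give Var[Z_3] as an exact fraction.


22875/2048

Outcome values over d=0..7: [1, 1, 0, 2, 3, 2, 0, 1]
Σy = 10, Σy² = 20, M = 8
μ = 10/8 = 5/4,  σ² = 20/8 − (5/4)² = 15/16
V_0 = 0, E_0 = 2
V_1 = 15/16·E_0 + (5/4)²·V_0 = 15/8;  E_1 = 5/2
V_2 = 15/16·E_1 + (5/4)²·V_1 = 675/128;  E_2 = 25/8
V_3 = 15/16·E_2 + (5/4)²·V_2 = 22875/2048;  E_3 = 125/32


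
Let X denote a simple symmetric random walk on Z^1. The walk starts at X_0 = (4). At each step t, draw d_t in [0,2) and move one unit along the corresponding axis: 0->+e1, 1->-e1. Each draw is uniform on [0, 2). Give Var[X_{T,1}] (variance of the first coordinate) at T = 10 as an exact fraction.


Outcome values over d=0..1: [1, -1]
Σy = 0, Σy² = 2, M = 2
μ = 0/2 = 0,  σ² = 2/2 − (0)² = 1
Independent increments: Var[X_10] = 10·σ² = 10·(1) = 10

10


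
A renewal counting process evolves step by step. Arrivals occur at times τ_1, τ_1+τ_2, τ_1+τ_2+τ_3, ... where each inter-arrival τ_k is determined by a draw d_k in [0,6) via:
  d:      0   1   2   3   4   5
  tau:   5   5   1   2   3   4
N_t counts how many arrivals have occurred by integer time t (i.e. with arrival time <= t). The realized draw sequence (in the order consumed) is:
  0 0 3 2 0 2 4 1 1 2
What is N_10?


draw d_1=0: τ_1=5, arrival time A_1=5
draw d_2=0: τ_2=5, arrival time A_2=10
draw d_3=3: τ_3=2, arrival time A_3=12
draw d_4=2: τ_4=1, arrival time A_4=13
draw d_5=0: τ_5=5, arrival time A_5=18
draw d_6=2: τ_6=1, arrival time A_6=19
draw d_7=4: τ_7=3, arrival time A_7=22
draw d_8=1: τ_8=5, arrival time A_8=27
draw d_9=1: τ_9=5, arrival time A_9=32
draw d_10=2: τ_10=1, arrival time A_10=33
N_t over t=0..10: 0:0 1:0 2:0 3:0 4:0 5:1 6:1 7:1 8:1 9:1 10:2

2


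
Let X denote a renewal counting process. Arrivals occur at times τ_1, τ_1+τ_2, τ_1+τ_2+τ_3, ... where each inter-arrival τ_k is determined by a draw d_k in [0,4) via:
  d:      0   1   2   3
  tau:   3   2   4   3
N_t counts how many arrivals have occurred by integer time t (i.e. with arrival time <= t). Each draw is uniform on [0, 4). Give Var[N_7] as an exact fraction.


Inter-arrival values over d=0..3: [3, 2, 4, 3]
Each d has probability 1/4, so the pmf of τ is: f(2) = 1/4, f(3) = 1/2, f(4) = 1/4
Let p_n(j) = P(N_n = j), with p_0 = [1]. Condition on τ_1: p_n(0) = P(τ > n), and for j >= 1, p_n(j) = Σ_{k<=n} f(k)·p_{n−k}(j−1)
p_1 = [1]  (j = 0)
p_2 = [3/4, 1/4]  (j = 0..1)
p_3 = [1/4, 3/4]  (j = 0..1)
p_4 = [0, 15/16, 1/16]  (j = 0..2)
p_5 = [0, 11/16, 5/16]  (j = 0..2)
p_6 = [0, 5/16, 43/64, 1/64]  (j = 0..3)
p_7 = [0, 1/16, 53/64, 7/64]  (j = 0..3)
E[N_7] = Σ j·p_7(j) = 131/64;  E[N_7²] = Σ j²·p_7(j) = 279/64
Var[N_7] = 279/64 − (131/64)² = 695/4096

695/4096


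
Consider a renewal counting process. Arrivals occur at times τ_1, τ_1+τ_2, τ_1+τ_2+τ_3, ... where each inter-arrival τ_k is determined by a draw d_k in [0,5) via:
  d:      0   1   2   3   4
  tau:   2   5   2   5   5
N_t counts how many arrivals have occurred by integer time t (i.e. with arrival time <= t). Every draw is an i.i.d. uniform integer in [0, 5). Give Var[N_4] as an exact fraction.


354/625

Inter-arrival values over d=0..4: [2, 5, 2, 5, 5]
Each d has probability 1/5, so the pmf of τ is: f(2) = 2/5, f(5) = 3/5
Let p_n(j) = P(N_n = j), with p_0 = [1]. Condition on τ_1: p_n(0) = P(τ > n), and for j >= 1, p_n(j) = Σ_{k<=n} f(k)·p_{n−k}(j−1)
p_1 = [1]  (j = 0)
p_2 = [3/5, 2/5]  (j = 0..1)
p_3 = [3/5, 2/5]  (j = 0..1)
p_4 = [3/5, 6/25, 4/25]  (j = 0..2)
E[N_4] = Σ j·p_4(j) = 14/25;  E[N_4²] = Σ j²·p_4(j) = 22/25
Var[N_4] = 22/25 − (14/25)² = 354/625


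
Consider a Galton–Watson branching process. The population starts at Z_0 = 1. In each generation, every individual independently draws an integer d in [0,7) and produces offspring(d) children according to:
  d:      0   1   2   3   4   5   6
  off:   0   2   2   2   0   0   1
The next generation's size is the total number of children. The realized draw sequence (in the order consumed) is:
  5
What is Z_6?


0

gen 0: Z_0=1, draws=[5], offspring=[0], Z_1=0
gen 1: Z_1=0, draws=[], offspring=[], Z_2=0
gen 2: Z_2=0, draws=[], offspring=[], Z_3=0
gen 3: Z_3=0, draws=[], offspring=[], Z_4=0
gen 4: Z_4=0, draws=[], offspring=[], Z_5=0
gen 5: Z_5=0, draws=[], offspring=[], Z_6=0


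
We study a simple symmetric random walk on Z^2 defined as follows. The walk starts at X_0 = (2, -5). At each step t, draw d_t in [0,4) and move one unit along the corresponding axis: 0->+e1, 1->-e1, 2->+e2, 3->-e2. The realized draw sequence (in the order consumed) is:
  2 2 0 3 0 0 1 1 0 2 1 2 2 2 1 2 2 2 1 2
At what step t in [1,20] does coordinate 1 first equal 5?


6

t=0: X=(2, -5), d=2 → +e2, X_1=(2, -4)
t=1: X=(2, -4), d=2 → +e2, X_2=(2, -3)
t=2: X=(2, -3), d=0 → +e1, X_3=(3, -3)
t=3: X=(3, -3), d=3 → -e2, X_4=(3, -4)
t=4: X=(3, -4), d=0 → +e1, X_5=(4, -4)
t=5: X=(4, -4), d=0 → +e1, X_6=(5, -4)
t=6: X=(5, -4), d=1 → -e1, X_7=(4, -4)
t=7: X=(4, -4), d=1 → -e1, X_8=(3, -4)
t=8: X=(3, -4), d=0 → +e1, X_9=(4, -4)
t=9: X=(4, -4), d=2 → +e2, X_10=(4, -3)
t=10: X=(4, -3), d=1 → -e1, X_11=(3, -3)
t=11: X=(3, -3), d=2 → +e2, X_12=(3, -2)
t=12: X=(3, -2), d=2 → +e2, X_13=(3, -1)
t=13: X=(3, -1), d=2 → +e2, X_14=(3, 0)
t=14: X=(3, 0), d=1 → -e1, X_15=(2, 0)
t=15: X=(2, 0), d=2 → +e2, X_16=(2, 1)
t=16: X=(2, 1), d=2 → +e2, X_17=(2, 2)
t=17: X=(2, 2), d=2 → +e2, X_18=(2, 3)
t=18: X=(2, 3), d=1 → -e1, X_19=(1, 3)
t=19: X=(1, 3), d=2 → +e2, X_20=(1, 4)


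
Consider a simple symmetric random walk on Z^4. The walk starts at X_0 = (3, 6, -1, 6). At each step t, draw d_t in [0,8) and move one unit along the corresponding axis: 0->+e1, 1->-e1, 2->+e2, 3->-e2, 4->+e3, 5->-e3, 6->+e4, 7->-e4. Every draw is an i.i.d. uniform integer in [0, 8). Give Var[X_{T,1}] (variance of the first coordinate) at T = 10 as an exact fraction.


Outcome values over d=0..7: [1, -1, 0, 0, 0, 0, 0, 0]
Σy = 0, Σy² = 2, M = 8
μ = 0/8 = 0,  σ² = 2/8 − (0)² = 1/4
Independent increments: Var[X_10] = 10·σ² = 10·(1/4) = 5/2

5/2


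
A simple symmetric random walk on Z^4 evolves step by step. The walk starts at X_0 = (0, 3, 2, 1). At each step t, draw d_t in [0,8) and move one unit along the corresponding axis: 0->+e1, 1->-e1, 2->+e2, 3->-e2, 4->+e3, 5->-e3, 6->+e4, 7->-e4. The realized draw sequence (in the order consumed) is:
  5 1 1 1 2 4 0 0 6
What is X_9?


(-1, 4, 2, 2)

t=0: X=(0, 3, 2, 1), d=5 → -e3, X_1=(0, 3, 1, 1)
t=1: X=(0, 3, 1, 1), d=1 → -e1, X_2=(-1, 3, 1, 1)
t=2: X=(-1, 3, 1, 1), d=1 → -e1, X_3=(-2, 3, 1, 1)
t=3: X=(-2, 3, 1, 1), d=1 → -e1, X_4=(-3, 3, 1, 1)
t=4: X=(-3, 3, 1, 1), d=2 → +e2, X_5=(-3, 4, 1, 1)
t=5: X=(-3, 4, 1, 1), d=4 → +e3, X_6=(-3, 4, 2, 1)
t=6: X=(-3, 4, 2, 1), d=0 → +e1, X_7=(-2, 4, 2, 1)
t=7: X=(-2, 4, 2, 1), d=0 → +e1, X_8=(-1, 4, 2, 1)
t=8: X=(-1, 4, 2, 1), d=6 → +e4, X_9=(-1, 4, 2, 2)


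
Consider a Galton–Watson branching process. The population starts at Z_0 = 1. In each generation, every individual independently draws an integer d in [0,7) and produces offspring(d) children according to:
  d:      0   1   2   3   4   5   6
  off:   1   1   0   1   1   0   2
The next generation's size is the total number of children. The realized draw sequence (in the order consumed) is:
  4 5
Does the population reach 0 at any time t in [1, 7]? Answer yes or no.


gen 0: Z_0=1, draws=[4], offspring=[1], Z_1=1
gen 1: Z_1=1, draws=[5], offspring=[0], Z_2=0
gen 2: Z_2=0, draws=[], offspring=[], Z_3=0
gen 3: Z_3=0, draws=[], offspring=[], Z_4=0
gen 4: Z_4=0, draws=[], offspring=[], Z_5=0
gen 5: Z_5=0, draws=[], offspring=[], Z_6=0
gen 6: Z_6=0, draws=[], offspring=[], Z_7=0

yes


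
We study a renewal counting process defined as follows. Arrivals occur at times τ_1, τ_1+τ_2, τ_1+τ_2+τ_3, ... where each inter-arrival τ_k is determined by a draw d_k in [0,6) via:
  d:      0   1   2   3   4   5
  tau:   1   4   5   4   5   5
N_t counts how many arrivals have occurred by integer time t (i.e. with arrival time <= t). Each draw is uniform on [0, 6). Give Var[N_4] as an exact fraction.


Inter-arrival values over d=0..5: [1, 4, 5, 4, 5, 5]
Each d has probability 1/6, so the pmf of τ is: f(1) = 1/6, f(4) = 1/3, f(5) = 1/2
Let p_n(j) = P(N_n = j), with p_0 = [1]. Condition on τ_1: p_n(0) = P(τ > n), and for j >= 1, p_n(j) = Σ_{k<=n} f(k)·p_{n−k}(j−1)
p_1 = [5/6, 1/6]  (j = 0..1)
p_2 = [5/6, 5/36, 1/36]  (j = 0..2)
p_3 = [5/6, 5/36, 5/216, 1/216]  (j = 0..3)
p_4 = [1/2, 17/36, 5/216, 5/1296, 1/1296]  (j = 0..4)
E[N_4] = Σ j·p_4(j) = 691/1296;  E[N_4²] = Σ j²·p_4(j) = 793/1296
Var[N_4] = 793/1296 − (691/1296)² = 550247/1679616

550247/1679616


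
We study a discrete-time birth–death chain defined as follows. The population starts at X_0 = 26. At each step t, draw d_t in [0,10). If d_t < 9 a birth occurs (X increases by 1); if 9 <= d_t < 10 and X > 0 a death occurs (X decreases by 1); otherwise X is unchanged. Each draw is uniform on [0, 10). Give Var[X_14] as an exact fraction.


126/25

X can drop by at most 1 per step and X_0 = 26 > T = 14, so X_t >= 26 − t >= 12 > 0 for every t <= 14: the floor at 0 (the 'and X > 0' condition) never binds. Hence X_14 = X_0 + Σ_{t<14} Y_t with i.i.d. increments Y_t = y(d_t) ∈ {+1, −1, 0}.
Outcome values over d=0..9: [1, 1, 1, 1, 1, 1, 1, 1, 1, -1]
Σy = 8, Σy² = 10, M = 10
μ = 8/10 = 4/5,  σ² = 10/10 − (4/5)² = 9/25
Independent increments: Var[X_14] = 14·σ² = 14·(9/25) = 126/25


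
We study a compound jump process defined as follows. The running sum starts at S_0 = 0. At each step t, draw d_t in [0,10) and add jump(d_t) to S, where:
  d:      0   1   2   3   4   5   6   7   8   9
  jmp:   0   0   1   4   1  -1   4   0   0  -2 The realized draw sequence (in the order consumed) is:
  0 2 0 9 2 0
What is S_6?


0

t=0: S=0, d=0, jump=0, S_1=0
t=1: S=0, d=2, jump=1, S_2=1
t=2: S=1, d=0, jump=0, S_3=1
t=3: S=1, d=9, jump=-2, S_4=-1
t=4: S=-1, d=2, jump=1, S_5=0
t=5: S=0, d=0, jump=0, S_6=0


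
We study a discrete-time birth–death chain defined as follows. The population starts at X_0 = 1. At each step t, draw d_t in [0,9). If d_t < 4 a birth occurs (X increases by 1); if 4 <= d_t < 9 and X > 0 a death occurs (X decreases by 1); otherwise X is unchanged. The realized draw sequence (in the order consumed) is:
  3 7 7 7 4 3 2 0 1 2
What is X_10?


t=0: X=1, d=3 → birth, X_1=2
t=1: X=2, d=7 → death, X_2=1
t=2: X=1, d=7 → death, X_3=0
t=3: X=0, d=7 → hold, X_4=0
t=4: X=0, d=4 → hold, X_5=0
t=5: X=0, d=3 → birth, X_6=1
t=6: X=1, d=2 → birth, X_7=2
t=7: X=2, d=0 → birth, X_8=3
t=8: X=3, d=1 → birth, X_9=4
t=9: X=4, d=2 → birth, X_10=5

5


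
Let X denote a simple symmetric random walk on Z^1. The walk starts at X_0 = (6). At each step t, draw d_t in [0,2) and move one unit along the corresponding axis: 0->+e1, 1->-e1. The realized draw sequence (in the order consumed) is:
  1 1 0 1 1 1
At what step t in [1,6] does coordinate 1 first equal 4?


t=0: X=(6), d=1 → -e1, X_1=(5)
t=1: X=(5), d=1 → -e1, X_2=(4)
t=2: X=(4), d=0 → +e1, X_3=(5)
t=3: X=(5), d=1 → -e1, X_4=(4)
t=4: X=(4), d=1 → -e1, X_5=(3)
t=5: X=(3), d=1 → -e1, X_6=(2)

2


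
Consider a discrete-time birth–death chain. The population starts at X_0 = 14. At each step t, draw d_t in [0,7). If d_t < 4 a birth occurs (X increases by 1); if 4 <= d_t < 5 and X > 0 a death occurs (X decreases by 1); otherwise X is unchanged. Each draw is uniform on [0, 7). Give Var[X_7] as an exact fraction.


X can drop by at most 1 per step and X_0 = 14 > T = 7, so X_t >= 14 − t >= 7 > 0 for every t <= 7: the floor at 0 (the 'and X > 0' condition) never binds. Hence X_7 = X_0 + Σ_{t<7} Y_t with i.i.d. increments Y_t = y(d_t) ∈ {+1, −1, 0}.
Outcome values over d=0..6: [1, 1, 1, 1, -1, 0, 0]
Σy = 3, Σy² = 5, M = 7
μ = 3/7 = 3/7,  σ² = 5/7 − (3/7)² = 26/49
Independent increments: Var[X_7] = 7·σ² = 7·(26/49) = 26/7

26/7


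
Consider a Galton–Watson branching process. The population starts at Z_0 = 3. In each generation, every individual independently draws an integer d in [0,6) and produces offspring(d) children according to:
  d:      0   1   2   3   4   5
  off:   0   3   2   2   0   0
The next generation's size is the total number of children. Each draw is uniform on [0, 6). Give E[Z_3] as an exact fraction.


343/72

Outcome values over d=0..5: [0, 3, 2, 2, 0, 0]
Σy = 7, Σy² = 17, M = 6
μ = 7/6 = 7/6,  σ² = 17/6 − (7/6)² = 53/36
E[Z_0] = 3
E[Z_1] = 7/6·E[Z_0] = 7/2
E[Z_2] = 7/6·E[Z_1] = 49/12
E[Z_3] = 7/6·E[Z_2] = 343/72


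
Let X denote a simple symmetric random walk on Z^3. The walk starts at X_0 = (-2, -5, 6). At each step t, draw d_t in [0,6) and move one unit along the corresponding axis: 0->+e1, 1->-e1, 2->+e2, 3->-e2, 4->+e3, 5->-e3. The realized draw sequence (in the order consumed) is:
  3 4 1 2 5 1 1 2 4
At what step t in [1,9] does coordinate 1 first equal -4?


t=0: X=(-2, -5, 6), d=3 → -e2, X_1=(-2, -6, 6)
t=1: X=(-2, -6, 6), d=4 → +e3, X_2=(-2, -6, 7)
t=2: X=(-2, -6, 7), d=1 → -e1, X_3=(-3, -6, 7)
t=3: X=(-3, -6, 7), d=2 → +e2, X_4=(-3, -5, 7)
t=4: X=(-3, -5, 7), d=5 → -e3, X_5=(-3, -5, 6)
t=5: X=(-3, -5, 6), d=1 → -e1, X_6=(-4, -5, 6)
t=6: X=(-4, -5, 6), d=1 → -e1, X_7=(-5, -5, 6)
t=7: X=(-5, -5, 6), d=2 → +e2, X_8=(-5, -4, 6)
t=8: X=(-5, -4, 6), d=4 → +e3, X_9=(-5, -4, 7)

6


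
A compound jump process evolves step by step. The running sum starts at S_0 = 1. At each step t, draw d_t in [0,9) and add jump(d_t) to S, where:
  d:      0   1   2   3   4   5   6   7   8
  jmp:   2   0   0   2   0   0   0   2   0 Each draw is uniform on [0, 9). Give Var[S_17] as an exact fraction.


Outcome values over d=0..8: [2, 0, 0, 2, 0, 0, 0, 2, 0]
Σy = 6, Σy² = 12, M = 9
μ = 6/9 = 2/3,  σ² = 12/9 − (2/3)² = 8/9
Independent increments: Var[S_17] = 17·σ² = 17·(8/9) = 136/9

136/9


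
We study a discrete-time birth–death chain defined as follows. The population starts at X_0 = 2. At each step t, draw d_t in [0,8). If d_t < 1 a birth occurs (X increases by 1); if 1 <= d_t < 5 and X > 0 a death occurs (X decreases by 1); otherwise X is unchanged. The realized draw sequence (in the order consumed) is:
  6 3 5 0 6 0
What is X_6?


3

t=0: X=2, d=6 → hold, X_1=2
t=1: X=2, d=3 → death, X_2=1
t=2: X=1, d=5 → hold, X_3=1
t=3: X=1, d=0 → birth, X_4=2
t=4: X=2, d=6 → hold, X_5=2
t=5: X=2, d=0 → birth, X_6=3


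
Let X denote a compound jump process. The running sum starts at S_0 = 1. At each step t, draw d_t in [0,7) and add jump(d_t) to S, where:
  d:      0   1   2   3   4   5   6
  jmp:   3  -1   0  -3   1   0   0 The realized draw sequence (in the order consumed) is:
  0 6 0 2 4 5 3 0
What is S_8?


t=0: S=1, d=0, jump=3, S_1=4
t=1: S=4, d=6, jump=0, S_2=4
t=2: S=4, d=0, jump=3, S_3=7
t=3: S=7, d=2, jump=0, S_4=7
t=4: S=7, d=4, jump=1, S_5=8
t=5: S=8, d=5, jump=0, S_6=8
t=6: S=8, d=3, jump=-3, S_7=5
t=7: S=5, d=0, jump=3, S_8=8

8


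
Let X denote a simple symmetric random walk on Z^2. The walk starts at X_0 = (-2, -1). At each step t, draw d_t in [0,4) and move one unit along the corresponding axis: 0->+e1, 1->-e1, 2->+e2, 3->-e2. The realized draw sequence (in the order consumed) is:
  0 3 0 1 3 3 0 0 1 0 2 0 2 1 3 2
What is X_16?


(1, -2)

t=0: X=(-2, -1), d=0 → +e1, X_1=(-1, -1)
t=1: X=(-1, -1), d=3 → -e2, X_2=(-1, -2)
t=2: X=(-1, -2), d=0 → +e1, X_3=(0, -2)
t=3: X=(0, -2), d=1 → -e1, X_4=(-1, -2)
t=4: X=(-1, -2), d=3 → -e2, X_5=(-1, -3)
t=5: X=(-1, -3), d=3 → -e2, X_6=(-1, -4)
t=6: X=(-1, -4), d=0 → +e1, X_7=(0, -4)
t=7: X=(0, -4), d=0 → +e1, X_8=(1, -4)
t=8: X=(1, -4), d=1 → -e1, X_9=(0, -4)
t=9: X=(0, -4), d=0 → +e1, X_10=(1, -4)
t=10: X=(1, -4), d=2 → +e2, X_11=(1, -3)
t=11: X=(1, -3), d=0 → +e1, X_12=(2, -3)
t=12: X=(2, -3), d=2 → +e2, X_13=(2, -2)
t=13: X=(2, -2), d=1 → -e1, X_14=(1, -2)
t=14: X=(1, -2), d=3 → -e2, X_15=(1, -3)
t=15: X=(1, -3), d=2 → +e2, X_16=(1, -2)


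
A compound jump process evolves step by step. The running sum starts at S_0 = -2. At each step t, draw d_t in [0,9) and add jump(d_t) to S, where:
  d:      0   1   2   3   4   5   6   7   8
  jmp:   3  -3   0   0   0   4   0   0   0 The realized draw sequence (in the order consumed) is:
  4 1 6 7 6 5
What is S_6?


-1

t=0: S=-2, d=4, jump=0, S_1=-2
t=1: S=-2, d=1, jump=-3, S_2=-5
t=2: S=-5, d=6, jump=0, S_3=-5
t=3: S=-5, d=7, jump=0, S_4=-5
t=4: S=-5, d=6, jump=0, S_5=-5
t=5: S=-5, d=5, jump=4, S_6=-1


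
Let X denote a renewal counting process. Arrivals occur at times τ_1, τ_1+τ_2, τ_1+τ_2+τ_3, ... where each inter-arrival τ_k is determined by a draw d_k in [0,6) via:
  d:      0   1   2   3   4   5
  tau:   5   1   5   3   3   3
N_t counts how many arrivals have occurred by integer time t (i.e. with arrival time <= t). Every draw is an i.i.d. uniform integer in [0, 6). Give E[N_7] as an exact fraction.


494575/279936

Inter-arrival values over d=0..5: [5, 1, 5, 3, 3, 3]
Each d has probability 1/6, so the pmf of τ is: f(1) = 1/6, f(3) = 1/2, f(5) = 1/3
Renewal equation for m(n) = E[N_n]: condition on τ_1 = k (if k <= n, one arrival plus a fresh copy on the remaining n−k steps): m(n) = F(n) + Σ_{k<=n} f(k)·m(n−k), where F(n) = P(τ <= n) and m(0) = 0
m(1) = F(1) = 1/6
m(2) = F(2) + f(1)·m(1) = 1/6 + 1/6·1/6 = 7/36
m(3) = F(3) + f(1)·m(2) = 2/3 + 1/6·7/36 = 151/216
m(4) = F(4) + f(1)·m(3) + f(3)·m(1) = 2/3 + 1/6·151/216 + 1/2·1/6 = 1123/1296
m(5) = F(5) + f(1)·m(4) + f(3)·m(2) = 1 + 1/6·1123/1296 + 1/2·7/36 = 9655/7776
m(6) = F(6) + f(1)·m(5) + f(3)·m(3) + f(5)·m(1) = 1 + 1/6·9655/7776 + 1/2·151/216 + 1/3·1/6 = 75211/46656
m(7) = F(7) + f(1)·m(6) + f(3)·m(4) + f(5)·m(2) = 1 + 1/6·75211/46656 + 1/2·1123/1296 + 1/3·7/36 = 494575/279936
E[N_7] = m(7) = 494575/279936


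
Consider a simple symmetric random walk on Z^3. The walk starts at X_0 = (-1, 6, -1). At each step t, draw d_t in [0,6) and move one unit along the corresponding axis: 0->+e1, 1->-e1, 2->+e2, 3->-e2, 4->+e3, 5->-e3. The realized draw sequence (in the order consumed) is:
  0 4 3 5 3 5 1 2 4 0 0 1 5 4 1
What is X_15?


t=0: X=(-1, 6, -1), d=0 → +e1, X_1=(0, 6, -1)
t=1: X=(0, 6, -1), d=4 → +e3, X_2=(0, 6, 0)
t=2: X=(0, 6, 0), d=3 → -e2, X_3=(0, 5, 0)
t=3: X=(0, 5, 0), d=5 → -e3, X_4=(0, 5, -1)
t=4: X=(0, 5, -1), d=3 → -e2, X_5=(0, 4, -1)
t=5: X=(0, 4, -1), d=5 → -e3, X_6=(0, 4, -2)
t=6: X=(0, 4, -2), d=1 → -e1, X_7=(-1, 4, -2)
t=7: X=(-1, 4, -2), d=2 → +e2, X_8=(-1, 5, -2)
t=8: X=(-1, 5, -2), d=4 → +e3, X_9=(-1, 5, -1)
t=9: X=(-1, 5, -1), d=0 → +e1, X_10=(0, 5, -1)
t=10: X=(0, 5, -1), d=0 → +e1, X_11=(1, 5, -1)
t=11: X=(1, 5, -1), d=1 → -e1, X_12=(0, 5, -1)
t=12: X=(0, 5, -1), d=5 → -e3, X_13=(0, 5, -2)
t=13: X=(0, 5, -2), d=4 → +e3, X_14=(0, 5, -1)
t=14: X=(0, 5, -1), d=1 → -e1, X_15=(-1, 5, -1)

(-1, 5, -1)


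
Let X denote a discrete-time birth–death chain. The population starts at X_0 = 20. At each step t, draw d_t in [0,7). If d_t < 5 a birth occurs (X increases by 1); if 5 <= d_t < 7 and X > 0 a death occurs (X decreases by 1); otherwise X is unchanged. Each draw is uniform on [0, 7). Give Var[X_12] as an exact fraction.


480/49

X can drop by at most 1 per step and X_0 = 20 > T = 12, so X_t >= 20 − t >= 8 > 0 for every t <= 12: the floor at 0 (the 'and X > 0' condition) never binds. Hence X_12 = X_0 + Σ_{t<12} Y_t with i.i.d. increments Y_t = y(d_t) ∈ {+1, −1, 0}.
Outcome values over d=0..6: [1, 1, 1, 1, 1, -1, -1]
Σy = 3, Σy² = 7, M = 7
μ = 3/7 = 3/7,  σ² = 7/7 − (3/7)² = 40/49
Independent increments: Var[X_12] = 12·σ² = 12·(40/49) = 480/49


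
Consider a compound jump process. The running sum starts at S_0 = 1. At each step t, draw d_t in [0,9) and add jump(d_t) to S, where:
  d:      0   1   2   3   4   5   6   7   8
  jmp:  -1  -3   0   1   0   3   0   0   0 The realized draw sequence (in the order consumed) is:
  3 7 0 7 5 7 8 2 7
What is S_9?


t=0: S=1, d=3, jump=1, S_1=2
t=1: S=2, d=7, jump=0, S_2=2
t=2: S=2, d=0, jump=-1, S_3=1
t=3: S=1, d=7, jump=0, S_4=1
t=4: S=1, d=5, jump=3, S_5=4
t=5: S=4, d=7, jump=0, S_6=4
t=6: S=4, d=8, jump=0, S_7=4
t=7: S=4, d=2, jump=0, S_8=4
t=8: S=4, d=7, jump=0, S_9=4

4


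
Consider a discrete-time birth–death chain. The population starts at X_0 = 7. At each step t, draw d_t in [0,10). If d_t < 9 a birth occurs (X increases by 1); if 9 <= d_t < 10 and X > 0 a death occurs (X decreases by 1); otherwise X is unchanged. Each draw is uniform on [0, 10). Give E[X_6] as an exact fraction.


59/5

X can drop by at most 1 per step and X_0 = 7 > T = 6, so X_t >= 7 − t >= 1 > 0 for every t <= 6: the floor at 0 (the 'and X > 0' condition) never binds. Hence X_6 = X_0 + Σ_{t<6} Y_t with i.i.d. increments Y_t = y(d_t) ∈ {+1, −1, 0}.
Outcome values over d=0..9: [1, 1, 1, 1, 1, 1, 1, 1, 1, -1]
Σy = 8, Σy² = 10, M = 10
μ = 8/10 = 4/5,  σ² = 10/10 − (4/5)² = 9/25
E[X_6] = 7 + 6·(4/5) = 59/5


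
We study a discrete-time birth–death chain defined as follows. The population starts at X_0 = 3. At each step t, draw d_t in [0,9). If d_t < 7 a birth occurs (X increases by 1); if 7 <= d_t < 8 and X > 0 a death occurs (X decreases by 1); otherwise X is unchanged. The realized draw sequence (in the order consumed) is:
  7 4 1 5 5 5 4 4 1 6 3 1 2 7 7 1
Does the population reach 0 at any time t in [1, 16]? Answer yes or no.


t=0: X=3, d=7 → death, X_1=2
t=1: X=2, d=4 → birth, X_2=3
t=2: X=3, d=1 → birth, X_3=4
t=3: X=4, d=5 → birth, X_4=5
t=4: X=5, d=5 → birth, X_5=6
t=5: X=6, d=5 → birth, X_6=7
t=6: X=7, d=4 → birth, X_7=8
t=7: X=8, d=4 → birth, X_8=9
t=8: X=9, d=1 → birth, X_9=10
t=9: X=10, d=6 → birth, X_10=11
t=10: X=11, d=3 → birth, X_11=12
t=11: X=12, d=1 → birth, X_12=13
t=12: X=13, d=2 → birth, X_13=14
t=13: X=14, d=7 → death, X_14=13
t=14: X=13, d=7 → death, X_15=12
t=15: X=12, d=1 → birth, X_16=13

no


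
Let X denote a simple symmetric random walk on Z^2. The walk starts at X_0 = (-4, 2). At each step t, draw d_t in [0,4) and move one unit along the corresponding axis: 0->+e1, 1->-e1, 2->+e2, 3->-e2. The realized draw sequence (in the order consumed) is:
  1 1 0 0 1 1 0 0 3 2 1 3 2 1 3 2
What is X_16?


t=0: X=(-4, 2), d=1 → -e1, X_1=(-5, 2)
t=1: X=(-5, 2), d=1 → -e1, X_2=(-6, 2)
t=2: X=(-6, 2), d=0 → +e1, X_3=(-5, 2)
t=3: X=(-5, 2), d=0 → +e1, X_4=(-4, 2)
t=4: X=(-4, 2), d=1 → -e1, X_5=(-5, 2)
t=5: X=(-5, 2), d=1 → -e1, X_6=(-6, 2)
t=6: X=(-6, 2), d=0 → +e1, X_7=(-5, 2)
t=7: X=(-5, 2), d=0 → +e1, X_8=(-4, 2)
t=8: X=(-4, 2), d=3 → -e2, X_9=(-4, 1)
t=9: X=(-4, 1), d=2 → +e2, X_10=(-4, 2)
t=10: X=(-4, 2), d=1 → -e1, X_11=(-5, 2)
t=11: X=(-5, 2), d=3 → -e2, X_12=(-5, 1)
t=12: X=(-5, 1), d=2 → +e2, X_13=(-5, 2)
t=13: X=(-5, 2), d=1 → -e1, X_14=(-6, 2)
t=14: X=(-6, 2), d=3 → -e2, X_15=(-6, 1)
t=15: X=(-6, 1), d=2 → +e2, X_16=(-6, 2)

(-6, 2)


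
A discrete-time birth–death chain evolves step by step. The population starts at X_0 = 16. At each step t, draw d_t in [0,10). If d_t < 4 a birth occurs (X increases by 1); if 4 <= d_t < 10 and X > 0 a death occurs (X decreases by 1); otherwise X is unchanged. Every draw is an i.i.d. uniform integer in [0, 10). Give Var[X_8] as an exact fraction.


X can drop by at most 1 per step and X_0 = 16 > T = 8, so X_t >= 16 − t >= 8 > 0 for every t <= 8: the floor at 0 (the 'and X > 0' condition) never binds. Hence X_8 = X_0 + Σ_{t<8} Y_t with i.i.d. increments Y_t = y(d_t) ∈ {+1, −1, 0}.
Outcome values over d=0..9: [1, 1, 1, 1, -1, -1, -1, -1, -1, -1]
Σy = -2, Σy² = 10, M = 10
μ = -2/10 = -1/5,  σ² = 10/10 − (-1/5)² = 24/25
Independent increments: Var[X_8] = 8·σ² = 8·(24/25) = 192/25

192/25


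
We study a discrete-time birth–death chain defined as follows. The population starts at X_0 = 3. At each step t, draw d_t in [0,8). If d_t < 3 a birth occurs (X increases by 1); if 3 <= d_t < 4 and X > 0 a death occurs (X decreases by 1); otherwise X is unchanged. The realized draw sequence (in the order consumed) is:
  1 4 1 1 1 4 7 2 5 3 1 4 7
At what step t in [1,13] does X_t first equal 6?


4

t=0: X=3, d=1 → birth, X_1=4
t=1: X=4, d=4 → hold, X_2=4
t=2: X=4, d=1 → birth, X_3=5
t=3: X=5, d=1 → birth, X_4=6
t=4: X=6, d=1 → birth, X_5=7
t=5: X=7, d=4 → hold, X_6=7
t=6: X=7, d=7 → hold, X_7=7
t=7: X=7, d=2 → birth, X_8=8
t=8: X=8, d=5 → hold, X_9=8
t=9: X=8, d=3 → death, X_10=7
t=10: X=7, d=1 → birth, X_11=8
t=11: X=8, d=4 → hold, X_12=8
t=12: X=8, d=7 → hold, X_13=8


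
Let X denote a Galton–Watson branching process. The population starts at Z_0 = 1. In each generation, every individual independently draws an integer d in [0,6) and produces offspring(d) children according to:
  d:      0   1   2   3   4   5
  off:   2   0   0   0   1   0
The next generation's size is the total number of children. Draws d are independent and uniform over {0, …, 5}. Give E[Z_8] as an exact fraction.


Outcome values over d=0..5: [2, 0, 0, 0, 1, 0]
Σy = 3, Σy² = 5, M = 6
μ = 3/6 = 1/2,  σ² = 5/6 − (1/2)² = 7/12
E[Z_0] = 1
E[Z_1] = 1/2·E[Z_0] = 1/2
E[Z_2] = 1/2·E[Z_1] = 1/4
E[Z_3] = 1/2·E[Z_2] = 1/8
E[Z_4] = 1/2·E[Z_3] = 1/16
E[Z_5] = 1/2·E[Z_4] = 1/32
E[Z_6] = 1/2·E[Z_5] = 1/64
E[Z_7] = 1/2·E[Z_6] = 1/128
E[Z_8] = 1/2·E[Z_7] = 1/256

1/256


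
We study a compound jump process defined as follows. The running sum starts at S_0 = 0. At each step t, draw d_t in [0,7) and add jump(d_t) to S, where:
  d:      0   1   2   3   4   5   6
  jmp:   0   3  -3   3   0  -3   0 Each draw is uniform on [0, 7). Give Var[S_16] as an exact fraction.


576/7

Outcome values over d=0..6: [0, 3, -3, 3, 0, -3, 0]
Σy = 0, Σy² = 36, M = 7
μ = 0/7 = 0,  σ² = 36/7 − (0)² = 36/7
Independent increments: Var[S_16] = 16·σ² = 16·(36/7) = 576/7


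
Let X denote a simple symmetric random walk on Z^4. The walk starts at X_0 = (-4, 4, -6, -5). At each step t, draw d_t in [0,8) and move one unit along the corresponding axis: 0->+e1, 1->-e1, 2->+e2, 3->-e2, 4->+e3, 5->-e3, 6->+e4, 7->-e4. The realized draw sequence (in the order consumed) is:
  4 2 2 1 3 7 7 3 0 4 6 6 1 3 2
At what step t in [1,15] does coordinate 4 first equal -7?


t=0: X=(-4, 4, -6, -5), d=4 → +e3, X_1=(-4, 4, -5, -5)
t=1: X=(-4, 4, -5, -5), d=2 → +e2, X_2=(-4, 5, -5, -5)
t=2: X=(-4, 5, -5, -5), d=2 → +e2, X_3=(-4, 6, -5, -5)
t=3: X=(-4, 6, -5, -5), d=1 → -e1, X_4=(-5, 6, -5, -5)
t=4: X=(-5, 6, -5, -5), d=3 → -e2, X_5=(-5, 5, -5, -5)
t=5: X=(-5, 5, -5, -5), d=7 → -e4, X_6=(-5, 5, -5, -6)
t=6: X=(-5, 5, -5, -6), d=7 → -e4, X_7=(-5, 5, -5, -7)
t=7: X=(-5, 5, -5, -7), d=3 → -e2, X_8=(-5, 4, -5, -7)
t=8: X=(-5, 4, -5, -7), d=0 → +e1, X_9=(-4, 4, -5, -7)
t=9: X=(-4, 4, -5, -7), d=4 → +e3, X_10=(-4, 4, -4, -7)
t=10: X=(-4, 4, -4, -7), d=6 → +e4, X_11=(-4, 4, -4, -6)
t=11: X=(-4, 4, -4, -6), d=6 → +e4, X_12=(-4, 4, -4, -5)
t=12: X=(-4, 4, -4, -5), d=1 → -e1, X_13=(-5, 4, -4, -5)
t=13: X=(-5, 4, -4, -5), d=3 → -e2, X_14=(-5, 3, -4, -5)
t=14: X=(-5, 3, -4, -5), d=2 → +e2, X_15=(-5, 4, -4, -5)

7


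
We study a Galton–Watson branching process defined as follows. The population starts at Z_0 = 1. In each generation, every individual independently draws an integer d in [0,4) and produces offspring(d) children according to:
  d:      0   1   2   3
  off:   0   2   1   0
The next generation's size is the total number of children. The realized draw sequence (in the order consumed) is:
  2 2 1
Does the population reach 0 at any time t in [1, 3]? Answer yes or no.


gen 0: Z_0=1, draws=[2], offspring=[1], Z_1=1
gen 1: Z_1=1, draws=[2], offspring=[1], Z_2=1
gen 2: Z_2=1, draws=[1], offspring=[2], Z_3=2

no


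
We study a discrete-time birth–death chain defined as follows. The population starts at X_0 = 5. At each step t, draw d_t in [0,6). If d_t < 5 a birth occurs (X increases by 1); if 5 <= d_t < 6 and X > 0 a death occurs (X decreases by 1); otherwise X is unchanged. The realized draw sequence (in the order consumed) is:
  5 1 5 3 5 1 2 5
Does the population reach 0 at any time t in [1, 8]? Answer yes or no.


no

t=0: X=5, d=5 → death, X_1=4
t=1: X=4, d=1 → birth, X_2=5
t=2: X=5, d=5 → death, X_3=4
t=3: X=4, d=3 → birth, X_4=5
t=4: X=5, d=5 → death, X_5=4
t=5: X=4, d=1 → birth, X_6=5
t=6: X=5, d=2 → birth, X_7=6
t=7: X=6, d=5 → death, X_8=5


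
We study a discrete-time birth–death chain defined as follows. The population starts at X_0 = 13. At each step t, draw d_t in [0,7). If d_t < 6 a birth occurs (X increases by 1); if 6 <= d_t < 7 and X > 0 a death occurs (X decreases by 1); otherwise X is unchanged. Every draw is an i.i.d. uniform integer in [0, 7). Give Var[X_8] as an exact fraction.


192/49

X can drop by at most 1 per step and X_0 = 13 > T = 8, so X_t >= 13 − t >= 5 > 0 for every t <= 8: the floor at 0 (the 'and X > 0' condition) never binds. Hence X_8 = X_0 + Σ_{t<8} Y_t with i.i.d. increments Y_t = y(d_t) ∈ {+1, −1, 0}.
Outcome values over d=0..6: [1, 1, 1, 1, 1, 1, -1]
Σy = 5, Σy² = 7, M = 7
μ = 5/7 = 5/7,  σ² = 7/7 − (5/7)² = 24/49
Independent increments: Var[X_8] = 8·σ² = 8·(24/49) = 192/49


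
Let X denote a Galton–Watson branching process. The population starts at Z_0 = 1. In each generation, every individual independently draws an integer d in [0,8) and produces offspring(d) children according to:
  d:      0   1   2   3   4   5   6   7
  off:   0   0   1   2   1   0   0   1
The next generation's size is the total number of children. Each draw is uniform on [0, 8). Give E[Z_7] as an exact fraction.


78125/2097152

Outcome values over d=0..7: [0, 0, 1, 2, 1, 0, 0, 1]
Σy = 5, Σy² = 7, M = 8
μ = 5/8 = 5/8,  σ² = 7/8 − (5/8)² = 31/64
E[Z_0] = 1
E[Z_1] = 5/8·E[Z_0] = 5/8
E[Z_2] = 5/8·E[Z_1] = 25/64
E[Z_3] = 5/8·E[Z_2] = 125/512
E[Z_4] = 5/8·E[Z_3] = 625/4096
E[Z_5] = 5/8·E[Z_4] = 3125/32768
E[Z_6] = 5/8·E[Z_5] = 15625/262144
E[Z_7] = 5/8·E[Z_6] = 78125/2097152


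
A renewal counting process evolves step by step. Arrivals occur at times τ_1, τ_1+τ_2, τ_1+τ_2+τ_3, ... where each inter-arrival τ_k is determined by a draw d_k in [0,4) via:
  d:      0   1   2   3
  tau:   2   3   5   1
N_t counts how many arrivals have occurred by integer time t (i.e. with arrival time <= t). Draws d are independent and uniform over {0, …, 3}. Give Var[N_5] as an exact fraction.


Inter-arrival values over d=0..3: [2, 3, 5, 1]
Each d has probability 1/4, so the pmf of τ is: f(1) = 1/4, f(2) = 1/4, f(3) = 1/4, f(5) = 1/4
Let p_n(j) = P(N_n = j), with p_0 = [1]. Condition on τ_1: p_n(0) = P(τ > n), and for j >= 1, p_n(j) = Σ_{k<=n} f(k)·p_{n−k}(j−1)
p_1 = [3/4, 1/4]  (j = 0..1)
p_2 = [1/2, 7/16, 1/16]  (j = 0..2)
p_3 = [1/4, 9/16, 11/64, 1/64]  (j = 0..3)
p_4 = [1/4, 3/8, 5/16, 15/256, 1/256]  (j = 0..4)
p_5 = [0, 1/2, 11/32, 35/256, 19/1024, 1/1024]  (j = 0..5)
E[N_5] = Σ j·p_5(j) = 1717/1024;  E[N_5²] = Σ j²·p_5(j) = 3509/1024
Var[N_5] = 3509/1024 − (1717/1024)² = 645127/1048576

645127/1048576


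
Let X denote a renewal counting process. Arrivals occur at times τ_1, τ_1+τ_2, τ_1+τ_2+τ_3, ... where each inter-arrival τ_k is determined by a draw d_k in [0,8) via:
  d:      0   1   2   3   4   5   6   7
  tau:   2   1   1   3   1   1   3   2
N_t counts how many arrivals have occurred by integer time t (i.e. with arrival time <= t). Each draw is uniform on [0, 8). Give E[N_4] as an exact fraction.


Inter-arrival values over d=0..7: [2, 1, 1, 3, 1, 1, 3, 2]
Each d has probability 1/8, so the pmf of τ is: f(1) = 1/2, f(2) = 1/4, f(3) = 1/4
Renewal equation for m(n) = E[N_n]: condition on τ_1 = k (if k <= n, one arrival plus a fresh copy on the remaining n−k steps): m(n) = F(n) + Σ_{k<=n} f(k)·m(n−k), where F(n) = P(τ <= n) and m(0) = 0
m(1) = F(1) = 1/2
m(2) = F(2) + f(1)·m(1) = 3/4 + 1/2·1/2 = 1
m(3) = F(3) + f(1)·m(2) + f(2)·m(1) = 1 + 1/2·1 + 1/4·1/2 = 13/8
m(4) = F(4) + f(1)·m(3) + f(2)·m(2) + f(3)·m(1) = 1 + 1/2·13/8 + 1/4·1 + 1/4·1/2 = 35/16
E[N_4] = m(4) = 35/16

35/16


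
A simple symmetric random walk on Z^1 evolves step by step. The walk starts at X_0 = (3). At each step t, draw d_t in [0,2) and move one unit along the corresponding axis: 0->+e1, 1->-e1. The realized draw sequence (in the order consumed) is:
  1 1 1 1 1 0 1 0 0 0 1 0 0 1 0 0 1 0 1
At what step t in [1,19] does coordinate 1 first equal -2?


5

t=0: X=(3), d=1 → -e1, X_1=(2)
t=1: X=(2), d=1 → -e1, X_2=(1)
t=2: X=(1), d=1 → -e1, X_3=(0)
t=3: X=(0), d=1 → -e1, X_4=(-1)
t=4: X=(-1), d=1 → -e1, X_5=(-2)
t=5: X=(-2), d=0 → +e1, X_6=(-1)
t=6: X=(-1), d=1 → -e1, X_7=(-2)
t=7: X=(-2), d=0 → +e1, X_8=(-1)
t=8: X=(-1), d=0 → +e1, X_9=(0)
t=9: X=(0), d=0 → +e1, X_10=(1)
t=10: X=(1), d=1 → -e1, X_11=(0)
t=11: X=(0), d=0 → +e1, X_12=(1)
t=12: X=(1), d=0 → +e1, X_13=(2)
t=13: X=(2), d=1 → -e1, X_14=(1)
t=14: X=(1), d=0 → +e1, X_15=(2)
t=15: X=(2), d=0 → +e1, X_16=(3)
t=16: X=(3), d=1 → -e1, X_17=(2)
t=17: X=(2), d=0 → +e1, X_18=(3)
t=18: X=(3), d=1 → -e1, X_19=(2)


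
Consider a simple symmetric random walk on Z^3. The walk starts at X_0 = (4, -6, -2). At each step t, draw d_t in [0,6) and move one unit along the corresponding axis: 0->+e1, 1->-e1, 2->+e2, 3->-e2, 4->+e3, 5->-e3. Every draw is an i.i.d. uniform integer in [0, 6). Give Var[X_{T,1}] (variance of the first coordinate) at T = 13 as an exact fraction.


13/3

Outcome values over d=0..5: [1, -1, 0, 0, 0, 0]
Σy = 0, Σy² = 2, M = 6
μ = 0/6 = 0,  σ² = 2/6 − (0)² = 1/3
Independent increments: Var[X_13] = 13·σ² = 13·(1/3) = 13/3


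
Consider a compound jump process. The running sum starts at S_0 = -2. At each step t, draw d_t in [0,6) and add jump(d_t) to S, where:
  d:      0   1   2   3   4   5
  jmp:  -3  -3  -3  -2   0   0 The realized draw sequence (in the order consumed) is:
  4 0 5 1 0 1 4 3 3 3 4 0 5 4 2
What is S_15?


-26

t=0: S=-2, d=4, jump=0, S_1=-2
t=1: S=-2, d=0, jump=-3, S_2=-5
t=2: S=-5, d=5, jump=0, S_3=-5
t=3: S=-5, d=1, jump=-3, S_4=-8
t=4: S=-8, d=0, jump=-3, S_5=-11
t=5: S=-11, d=1, jump=-3, S_6=-14
t=6: S=-14, d=4, jump=0, S_7=-14
t=7: S=-14, d=3, jump=-2, S_8=-16
t=8: S=-16, d=3, jump=-2, S_9=-18
t=9: S=-18, d=3, jump=-2, S_10=-20
t=10: S=-20, d=4, jump=0, S_11=-20
t=11: S=-20, d=0, jump=-3, S_12=-23
t=12: S=-23, d=5, jump=0, S_13=-23
t=13: S=-23, d=4, jump=0, S_14=-23
t=14: S=-23, d=2, jump=-3, S_15=-26


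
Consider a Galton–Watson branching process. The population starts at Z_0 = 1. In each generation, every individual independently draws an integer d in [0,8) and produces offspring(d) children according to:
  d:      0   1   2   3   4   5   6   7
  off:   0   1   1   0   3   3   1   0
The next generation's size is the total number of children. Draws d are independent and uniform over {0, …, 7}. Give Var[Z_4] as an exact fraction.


Outcome values over d=0..7: [0, 1, 1, 0, 3, 3, 1, 0]
Σy = 9, Σy² = 21, M = 8
μ = 9/8 = 9/8,  σ² = 21/8 − (9/8)² = 87/64
V_0 = 0, E_0 = 1
V_1 = 87/64·E_0 + (9/8)²·V_0 = 87/64;  E_1 = 9/8
V_2 = 87/64·E_1 + (9/8)²·V_1 = 13311/4096;  E_2 = 81/64
V_3 = 87/64·E_2 + (9/8)²·V_2 = 1529199/262144;  E_3 = 729/512
V_4 = 87/64·E_3 + (9/8)²·V_3 = 156337695/16777216;  E_4 = 6561/4096

156337695/16777216
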